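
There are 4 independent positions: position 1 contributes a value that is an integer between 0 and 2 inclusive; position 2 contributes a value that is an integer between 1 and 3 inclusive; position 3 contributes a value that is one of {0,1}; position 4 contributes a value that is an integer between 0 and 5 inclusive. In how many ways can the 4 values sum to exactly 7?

17

The generating function for the choices is (1 + y + y²)·(y + y² + y³)·(1 + y)·(1 + y + y² + y³ + y⁴ + y⁵); the count is [y⁷].
(1 + y + y²) has coefficients 1,1,1 for degrees 0…2.
(y + y² + y³) has coefficients 0,1,1,1,0,0,0,0 for degrees 0…7.
Multiplying by (1 + y) gives running coefficients 0,1,2,2,1,0,0,0 for degrees 0…7.
Finally multiplying by (1 + y + y² + y³ + y⁴ + y⁵), the product of all factors after the first has coefficients 0,1,3,5,6,6,6,5 for degrees 0…7.
[y⁷] = 1·5 + 1·6 + 1·6 = 17.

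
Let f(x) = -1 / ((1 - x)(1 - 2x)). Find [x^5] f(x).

Partial fractions give a closed form: a_n = (1)·1^n + (-2)·2^n.
At n = 5: a_5 = -63.

-63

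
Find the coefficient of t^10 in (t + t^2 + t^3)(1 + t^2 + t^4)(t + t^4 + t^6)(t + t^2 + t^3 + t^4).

(t + t^2 + t^3) has coefficients 0,1,1,1 for degrees 0…3.
(1 + t^2 + t^4) has coefficients 1,0,1,0,1,0,0,0,0,0,0 for degrees 0…10.
Multiplying by (t + t^4 + t^6) gives running coefficients 0,1,0,1,1,1,2,0,2,0,1 for degrees 0…10.
Finally multiplying by (t + t^2 + t^3 + t^4), the product of all factors after the first has coefficients 0,0,1,1,2,3,3,5,4,5,4 for degrees 0…10.
[t^10] = 1·5 + 1·4 + 1·5 = 14.

14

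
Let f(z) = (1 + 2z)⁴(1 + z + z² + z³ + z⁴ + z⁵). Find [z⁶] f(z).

(1 + 2z)⁴ has coefficients 1,8,24,32,16 for degrees 0…4.
(1 + z + z² + z³ + z⁴ + z⁵) has coefficients 1,1,1,1,1,1,0 for degrees 0…6.
[z⁶] = 1·0 + 8·1 + 24·1 + 32·1 + 16·1 = 80.

80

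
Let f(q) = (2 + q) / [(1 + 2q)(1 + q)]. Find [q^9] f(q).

-1535

The denominator gives the recurrence a_n = −3a_(n−1) − 2a_(n−2) for n ≥ 3; the numerator fixes a_0 = 2, a_1 = -5, a_2 = 11.
Iterating: 2, -5, 11, -23, 47, -95, 191, -383, 767, -1535, so a_9 = -1535.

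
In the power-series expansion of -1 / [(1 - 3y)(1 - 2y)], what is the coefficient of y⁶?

Partial fractions give a closed form: a_n = (-3)·3^n + (2)·2^n.
At n = 6: a_6 = -2059.

-2059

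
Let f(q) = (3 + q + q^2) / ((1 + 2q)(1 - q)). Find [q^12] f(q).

The denominator gives the recurrence a_n = −a_(n−1) + 2a_(n−2) for n ≥ 3; the numerator fixes a_0 = 3, a_1 = -2, a_2 = 9.
Iterating: 3, -2, 9, -13, 31, -57, 119, -233, 471, -937, 1879, -3753, 7511, so a_12 = 7511.

7511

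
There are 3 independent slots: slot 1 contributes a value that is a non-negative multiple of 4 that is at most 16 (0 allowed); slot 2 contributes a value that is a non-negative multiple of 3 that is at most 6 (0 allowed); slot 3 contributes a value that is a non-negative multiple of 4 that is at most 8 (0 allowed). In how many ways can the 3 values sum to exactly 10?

The generating function for the choices is (1 + q^4 + q^8 + q^12 + q^16)·(1 + q^3 + q^6)·(1 + q^4 + q^8); the count is [q^10].
(1 + q^4 + q^8 + q^12 + q^16) has coefficients 1,0,0,0,1,0,0,0,1,0,0 for degrees 0…10.
(1 + q^3 + q^6) has coefficients 1,0,0,1,0,0,1,0,0,0,0 for degrees 0…10.
Finally multiplying by (1 + q^4 + q^8), the product of all factors after the first has coefficients 1,0,0,1,1,0,1,1,1,0,1 for degrees 0…10.
[q^10] = 1·1 + 1·1 + 1·0 = 2.

2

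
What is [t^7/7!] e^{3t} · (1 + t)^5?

The EGF product rule gives c_7 = Σ_{k_1+k_2=7} C(7; k_1,k_2) · ∏ g_i(k_i), where e^{3t} gives (3)^k; (1+t)^5 gives the falling factorial (5)_k.
g_1(k) for k = 0…7: 1, 3, 9, 27, 81, 243, 729, 2187.
g_2(k) for k = 0…7: 1, 5, 20, 60, 120, 120, 0, 0.
c_7 = Σ_k C(7,k)·g_1(k)·g_2(7−k) = 21·9·120 + 35·27·120 + 35·81·60 + 21·243·20 + 7·729·5 + 1·2187·1 = 22680 + 113400 + 170100 + 102060 + 25515 + 2187 = 435942.

435942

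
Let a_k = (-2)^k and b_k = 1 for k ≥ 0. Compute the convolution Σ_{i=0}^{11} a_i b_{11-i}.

Write out a_i and b_{11-i} for i = 0,…,11 and sum the products.
Σ = 1·1 − 2·1 + 4·1 − 8·1 + 16·1 − 32·1 + 64·1 − 128·1 + 256·1 − 512·1 + 1024·1 − 2048·1 = -1365.

-1365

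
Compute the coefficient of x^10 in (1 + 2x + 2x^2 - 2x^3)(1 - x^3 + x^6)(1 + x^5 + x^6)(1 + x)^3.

-16

(1 + 2x + 2x^2 - 2x^3) has coefficients 1,2,2,-2 for degrees 0…3.
(1 - x^3 + x^6) has coefficients 1,0,0,-1,0,0,1,0,0,0,0 for degrees 0…10.
Multiplying by (1 + x^5 + x^6) gives running coefficients 1,0,0,-1,0,1,2,0,-1,-1,0 for degrees 0…10.
Finally multiplying by (1 + x)^3, the product of all factors after the first has coefficients 1,3,3,0,-3,-2,4,9,6,-2,-6 for degrees 0…10.
[x^10] = 1·(-6) + 2·(-2) + 2·6 − 2·9 = -16.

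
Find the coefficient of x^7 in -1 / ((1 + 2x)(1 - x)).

The denominator gives the recurrence a_n = −a_(n−1) + 2a_(n−2) for n ≥ 2; the numerator fixes a_0 = -1, a_1 = 1.
Iterating: -1, 1, -3, 5, -11, 21, -43, 85, so a_7 = 85.

85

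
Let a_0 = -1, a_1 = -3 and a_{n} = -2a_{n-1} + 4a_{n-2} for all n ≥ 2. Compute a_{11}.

-160768

The ordinary generating function has denominator 1 + 2y - 4y^2.
Iterating the recurrence: a_0,…,a_{11} = -1, -3, 2, -16, 40, -144, 448, -1472, 4736, -15360, 49664, -160768.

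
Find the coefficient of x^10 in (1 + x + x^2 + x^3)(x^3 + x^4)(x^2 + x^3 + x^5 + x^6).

(1 + x + x^2 + x^3) has coefficients 1,1,1,1 for degrees 0…3.
(x^3 + x^4) has coefficients 0,0,0,1,1,0,0,0,0,0,0 for degrees 0…10.
Finally multiplying by (x^2 + x^3 + x^5 + x^6), the product of all factors after the first has coefficients 0,0,0,0,0,1,2,1,1,2,1 for degrees 0…10.
[x^10] = 1·1 + 1·2 + 1·1 + 1·1 = 5.

5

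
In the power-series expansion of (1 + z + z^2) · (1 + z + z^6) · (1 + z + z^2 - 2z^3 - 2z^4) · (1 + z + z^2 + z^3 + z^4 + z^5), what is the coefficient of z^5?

2

(1 + z + z^2) has coefficients 1,1,1 for degrees 0…2.
(1 + z + z^6) has coefficients 1,1,0,0,0,0 for degrees 0…5.
Multiplying by (1 + z + z^2 - 2z^3 - 2z^4) gives running coefficients 1,2,2,-1,-4,-2 for degrees 0…5.
Finally multiplying by (1 + z + z^2 + z^3 + z^4 + z^5), the product of all factors after the first has coefficients 1,3,5,4,0,-2 for degrees 0…5.
[z^5] = 1·(-2) + 1·0 + 1·4 = 2.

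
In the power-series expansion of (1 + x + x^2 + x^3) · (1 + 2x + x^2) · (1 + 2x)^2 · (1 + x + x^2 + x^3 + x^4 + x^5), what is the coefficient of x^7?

136

(1 + x + x^2 + x^3) has coefficients 1,1,1,1 for degrees 0…3.
(1 + 2x + x^2) has coefficients 1,2,1,0,0,0,0,0 for degrees 0…7.
Multiplying by (1 + 2x)^2 gives running coefficients 1,6,13,12,4,0,0,0 for degrees 0…7.
Finally multiplying by (1 + x + x^2 + x^3 + x^4 + x^5), the product of all factors after the first has coefficients 1,7,20,32,36,36,35,29 for degrees 0…7.
[x^7] = 1·29 + 1·35 + 1·36 + 1·36 = 136.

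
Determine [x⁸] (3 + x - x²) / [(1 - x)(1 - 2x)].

The denominator gives the recurrence a_n = 3a_(n−1) − 2a_(n−2) for n ≥ 3; the numerator fixes a_0 = 3, a_1 = 10, a_2 = 23.
Iterating: 3, 10, 23, 49, 101, 205, 413, 829, 1661, so a_8 = 1661.

1661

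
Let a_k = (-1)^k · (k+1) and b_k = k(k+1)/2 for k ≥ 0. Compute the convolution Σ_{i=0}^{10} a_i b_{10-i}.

This is [x^10] in the product of the two ordinary generating functions.
Σ = 1·55 − 2·45 + 3·36 − 4·28 + 5·21 − 6·15 + 7·10 − 8·6 + 9·3 − 10·1 + 11·0 = 15.

15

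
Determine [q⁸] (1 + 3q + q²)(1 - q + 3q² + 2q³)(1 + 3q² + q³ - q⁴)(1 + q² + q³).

(1 + 3q + q²) has coefficients 1,3,1 for degrees 0…2.
(1 - q + 3q² + 2q³) has coefficients 1,-1,3,2,0,0,0,0,0 for degrees 0…8.
Multiplying by (1 + 3q² + q³ - q⁴) gives running coefficients 1,-1,6,0,7,10,-1,-2,0 for degrees 0…8.
Finally multiplying by (1 + q² + q³), the product of all factors after the first has coefficients 1,-1,7,0,12,16,6,15,9 for degrees 0…8.
[q⁸] = 1·9 + 3·15 + 1·6 = 60.

60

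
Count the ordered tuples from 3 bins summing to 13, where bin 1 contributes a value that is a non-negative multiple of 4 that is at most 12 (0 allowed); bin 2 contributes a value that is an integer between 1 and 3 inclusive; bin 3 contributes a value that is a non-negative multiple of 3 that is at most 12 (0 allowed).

The generating function for the choices is (1 + q^4 + q^8 + q^12)·(q + q^2 + q^3)·(1 + q^3 + q^6 + q^9 + q^12); the count is [q^13].
(1 + q^4 + q^8 + q^12) has coefficients 1,0,0,0,1,0,0,0,1,0,0,0,1 for degrees 0…12.
(q + q^2 + q^3) has coefficients 0,1,1,1,0,0,0,0,0,0,0,0,0,0 for degrees 0…13.
Finally multiplying by (1 + q^3 + q^6 + q^9 + q^12), the product of all factors after the first has coefficients 0,1,1,1,1,1,1,1,1,1,1,1,1,1 for degrees 0…13.
[q^13] = 1·1 + 1·1 + 1·1 + 1·1 = 4.

4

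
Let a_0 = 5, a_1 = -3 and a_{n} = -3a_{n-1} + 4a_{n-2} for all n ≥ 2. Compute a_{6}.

The ordinary generating function has denominator 1 + 3x - 4x^2.
Iterating the recurrence: a_0,…,a_{6} = 5, -3, 29, -99, 413, -1635, 6557.

6557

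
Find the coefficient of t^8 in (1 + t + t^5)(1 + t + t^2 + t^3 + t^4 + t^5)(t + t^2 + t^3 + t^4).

8

(1 + t + t^5) has coefficients 1,1,0,0,0,1 for degrees 0…5.
(1 + t + t^2 + t^3 + t^4 + t^5) has coefficients 1,1,1,1,1,1,0,0,0 for degrees 0…8.
Finally multiplying by (t + t^2 + t^3 + t^4), the product of all factors after the first has coefficients 0,1,2,3,4,4,4,3,2 for degrees 0…8.
[t^8] = 1·2 + 1·3 + 1·3 = 8.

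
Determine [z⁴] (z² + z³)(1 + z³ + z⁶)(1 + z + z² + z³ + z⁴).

(z² + z³) has coefficients 0,0,1,1 for degrees 0…3.
(1 + z³ + z⁶) has coefficients 1,0,0,1,0 for degrees 0…4.
Finally multiplying by (1 + z + z² + z³ + z⁴), the product of all factors after the first has coefficients 1,1,1,2,2 for degrees 0…4.
[z⁴] = 1·1 + 1·1 = 2.

2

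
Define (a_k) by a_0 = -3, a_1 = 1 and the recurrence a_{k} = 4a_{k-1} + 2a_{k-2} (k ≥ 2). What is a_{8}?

The ordinary generating function has denominator 1 - 4t - 2t^2.
Iterating the recurrence: a_0,…,a_{8} = -3, 1, -2, -6, -28, -124, -552, -2456, -10928.

-10928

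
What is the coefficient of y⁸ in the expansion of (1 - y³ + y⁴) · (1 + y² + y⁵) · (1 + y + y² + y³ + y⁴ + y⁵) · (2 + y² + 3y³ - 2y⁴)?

4

(1 - y³ + y⁴) has coefficients 1,0,0,-1,1 for degrees 0…4.
(1 + y² + y⁵) has coefficients 1,0,1,0,0,1,0,0,0 for degrees 0…8.
Multiplying by (1 + y + y² + y³ + y⁴ + y⁵) gives running coefficients 1,1,2,2,2,3,2,2,1 for degrees 0…8.
Finally multiplying by (2 + y² + 3y³ - 2y⁴), the product of all factors after the first has coefficients 2,2,5,8,7,12,8,9,9 for degrees 0…8.
[y⁸] = 1·9 − 1·12 + 1·7 = 4.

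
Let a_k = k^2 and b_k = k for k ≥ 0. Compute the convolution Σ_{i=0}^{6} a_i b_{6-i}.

105

Write out a_i and b_{6-i} for i = 0,…,6 and sum the products.
Σ = 0·6 + 1·5 + 4·4 + 9·3 + 16·2 + 25·1 + 36·0 = 105.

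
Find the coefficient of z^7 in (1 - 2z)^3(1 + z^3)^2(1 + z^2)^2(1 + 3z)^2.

(1 - 2z)^3 has coefficients 1,-6,12,-8 for degrees 0…3.
(1 + z^3)^2 has coefficients 1,0,0,2,0,0,1,0 for degrees 0…7.
Multiplying by (1 + z^2)^2 gives running coefficients 1,0,2,2,1,4,1,2 for degrees 0…7.
Finally multiplying by (1 + 3z)^2, the product of all factors after the first has coefficients 1,6,11,14,31,28,34,44 for degrees 0…7.
[z^7] = 1·44 − 6·34 + 12·28 − 8·31 = -72.

-72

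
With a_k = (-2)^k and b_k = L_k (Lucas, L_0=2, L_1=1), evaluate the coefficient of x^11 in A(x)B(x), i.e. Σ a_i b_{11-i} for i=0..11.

This is [x^11] in the product of the two ordinary generating functions.
Σ = 1·199 − 2·123 + 4·76 − 8·47 + 16·29 − 32·18 + 64·11 − 128·7 + 256·4 − 512·3 + 1024·1 − 2048·2 = -4007.

-4007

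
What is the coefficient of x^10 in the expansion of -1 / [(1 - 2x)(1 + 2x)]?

Partial fractions give a closed form: a_n = (-1/2)·2^n + (-1/2)·(-2)^n.
At n = 10: a_10 = -1024.

-1024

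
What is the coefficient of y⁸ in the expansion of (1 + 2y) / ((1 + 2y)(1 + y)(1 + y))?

9

The denominator gives the recurrence a_n = −4a_(n−1) − 5a_(n−2) − 2a_(n−3) for n ≥ 3; the numerator fixes a_0 = 1, a_1 = -2, a_2 = 3.
Iterating: 1, -2, 3, -4, 5, -6, 7, -8, 9, so a_8 = 9.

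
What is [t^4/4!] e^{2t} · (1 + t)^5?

The EGF product rule gives c_4 = Σ_{k_1+k_2=4} C(4; k_1,k_2) · ∏ g_i(k_i), where e^{2t} gives (2)^k; (1+t)^5 gives the falling factorial (5)_k.
g_1(k) for k = 0…4: 1, 2, 4, 8, 16.
g_2(k) for k = 0…4: 1, 5, 20, 60, 120.
c_4 = Σ_k C(4,k)·g_1(k)·g_2(4−k) = 1·1·120 + 4·2·60 + 6·4·20 + 4·8·5 + 1·16·1 = 120 + 480 + 480 + 160 + 16 = 1256.

1256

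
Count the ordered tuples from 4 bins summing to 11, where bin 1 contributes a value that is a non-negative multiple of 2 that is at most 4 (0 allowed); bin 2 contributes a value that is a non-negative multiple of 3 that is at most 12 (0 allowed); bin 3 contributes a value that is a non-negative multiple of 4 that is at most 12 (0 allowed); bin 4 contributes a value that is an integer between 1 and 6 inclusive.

The generating function for the choices is (1 + y^2 + y^4)·(1 + y^3 + y^6 + y^9 + y^12)·(1 + y^4 + y^8 + y^12)·(y + y^2 + y^3 + y^4 + y^5 + y^6); the count is [y^11].
(1 + y^2 + y^4) has coefficients 1,0,1,0,1 for degrees 0…4.
(1 + y^3 + y^6 + y^9 + y^12) has coefficients 1,0,0,1,0,0,1,0,0,1,0,0 for degrees 0…11.
Multiplying by (1 + y^4 + y^8 + y^12) gives running coefficients 1,0,0,1,1,0,1,1,1,1,1,1 for degrees 0…11.
Finally multiplying by (y + y^2 + y^3 + y^4 + y^5 + y^6), the product of all factors after the first has coefficients 0,1,1,1,2,3,3,3,4,5,5,5 for degrees 0…11.
[y^11] = 1·5 + 1·5 + 1·3 = 13.

13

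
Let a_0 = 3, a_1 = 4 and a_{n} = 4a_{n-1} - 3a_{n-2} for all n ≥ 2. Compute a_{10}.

The ordinary generating function has denominator 1 - 4z + 3z^2.
Iterating the recurrence: a_0,…,a_{10} = 3, 4, 7, 16, 43, 124, 367, 1096, 3283, 9844, 29527.

29527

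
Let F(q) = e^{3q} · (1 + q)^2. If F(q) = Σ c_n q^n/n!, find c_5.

The EGF product rule gives c_5 = Σ_{k_1+k_2=5} C(5; k_1,k_2) · ∏ g_i(k_i), where e^{3q} gives (3)^k; (1+q)^2 gives the falling factorial (2)_k.
g_1(k) for k = 0…5: 1, 3, 9, 27, 81, 243.
g_2(k) for k = 0…5: 1, 2, 2, 0, 0, 0.
c_5 = Σ_k C(5,k)·g_1(k)·g_2(5−k) = 10·27·2 + 5·81·2 + 1·243·1 = 540 + 810 + 243 = 1593.

1593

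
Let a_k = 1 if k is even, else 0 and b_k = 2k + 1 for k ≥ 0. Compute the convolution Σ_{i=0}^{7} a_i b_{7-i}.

Write out a_i and b_{7-i} for i = 0,…,7 and sum the products.
Σ = 1·15 + 0·13 + 1·11 + 0·9 + 1·7 + 0·5 + 1·3 + 0·1 = 36.

36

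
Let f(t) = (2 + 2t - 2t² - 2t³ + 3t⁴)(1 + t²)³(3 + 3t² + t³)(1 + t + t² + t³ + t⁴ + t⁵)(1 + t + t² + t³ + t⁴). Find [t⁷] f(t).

(2 + 2t - 2t² - 2t³ + 3t⁴) has coefficients 2,2,-2,-2,3 for degrees 0…4.
(1 + t²)³ has coefficients 1,0,3,0,3,0,1,0 for degrees 0…7.
Multiplying by (3 + 3t² + t³) gives running coefficients 3,0,12,1,18,3,12,3 for degrees 0…7.
Multiplying by (1 + t + t² + t³ + t⁴ + t⁵) gives running coefficients 3,3,15,16,34,37,46,49 for degrees 0…7.
Finally multiplying by (1 + t + t² + t³ + t⁴), the product of all factors after the first has coefficients 3,6,21,37,71,105,148,182 for degrees 0…7.
[t⁷] = 2·182 + 2·148 − 2·105 − 2·71 + 3·37 = 419.

419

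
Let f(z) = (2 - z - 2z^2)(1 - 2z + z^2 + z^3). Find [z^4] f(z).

-3

(2 - z - 2z^2) has coefficients 2,-1,-2 for degrees 0…2.
(1 - 2z + z^2 + z^3) has coefficients 1,-2,1,1,0 for degrees 0…4.
[z^4] = 2·0 − 1·1 − 2·1 = -3.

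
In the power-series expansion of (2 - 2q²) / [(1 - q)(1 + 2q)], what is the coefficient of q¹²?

The denominator gives the recurrence a_n = −a_(n−1) + 2a_(n−2) for n ≥ 3; the numerator fixes a_0 = 2, a_1 = -2, a_2 = 4.
Iterating: 2, -2, 4, -8, 16, -32, 64, -128, 256, -512, 1024, -2048, 4096, so a_12 = 4096.

4096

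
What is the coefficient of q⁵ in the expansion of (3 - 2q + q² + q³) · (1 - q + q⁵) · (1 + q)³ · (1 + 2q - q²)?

(3 - 2q + q² + q³) has coefficients 3,-2,1,1 for degrees 0…3.
(1 - q + q⁵) has coefficients 1,-1,0,0,0,1 for degrees 0…5.
Multiplying by (1 + q)³ gives running coefficients 1,2,0,-2,-1,1 for degrees 0…5.
Finally multiplying by (1 + 2q - q²), the product of all factors after the first has coefficients 1,4,3,-4,-5,1 for degrees 0…5.
[q⁵] = 3·1 − 2·(-5) + 1·(-4) + 1·3 = 12.

12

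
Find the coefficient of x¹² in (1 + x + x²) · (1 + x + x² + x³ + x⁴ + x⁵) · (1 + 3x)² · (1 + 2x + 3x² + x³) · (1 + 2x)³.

3667

(1 + x + x²) has coefficients 1,1,1 for degrees 0…2.
(1 + x + x² + x³ + x⁴ + x⁵) has coefficients 1,1,1,1,1,1,0,0,0,0,0,0,0 for degrees 0…12.
Multiplying by (1 + 3x)² gives running coefficients 1,7,16,16,16,16,15,9,0,0,0,0,0 for degrees 0…12.
Multiplying by (1 + 2x + 3x² + x³) gives running coefficients 1,9,33,70,103,112,111,103,79,42,9,0,0 for degrees 0…12.
Finally multiplying by (1 + 2x)³, the product of all factors after the first has coefficients 1,15,99,384,991,1834,2579,2937,2925,2640,2033,1190,444 for degrees 0…12.
[x¹²] = 1·444 + 1·1190 + 1·2033 = 3667.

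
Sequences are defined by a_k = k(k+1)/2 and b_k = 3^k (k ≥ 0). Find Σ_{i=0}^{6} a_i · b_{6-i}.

Write out a_i and b_{6-i} for i = 0,…,6 and sum the products.
Σ = 0·729 + 1·243 + 3·81 + 6·27 + 10·9 + 15·3 + 21·1 = 804.

804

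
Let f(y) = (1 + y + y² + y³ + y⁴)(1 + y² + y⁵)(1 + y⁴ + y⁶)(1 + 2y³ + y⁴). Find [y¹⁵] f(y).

10

(1 + y + y² + y³ + y⁴) has coefficients 1,1,1,1,1 for degrees 0…4.
(1 + y² + y⁵) has coefficients 1,0,1,0,0,1,0,0,0,0,0,0,0,0,0,0 for degrees 0…15.
Multiplying by (1 + y⁴ + y⁶) gives running coefficients 1,0,1,0,1,1,2,0,1,1,0,1,0,0,0,0 for degrees 0…15.
Finally multiplying by (1 + 2y³ + y⁴), the product of all factors after the first has coefficients 1,0,1,2,2,3,3,2,4,6,2,3,3,1,2,1 for degrees 0…15.
[y¹⁵] = 1·1 + 1·2 + 1·1 + 1·3 + 1·3 = 10.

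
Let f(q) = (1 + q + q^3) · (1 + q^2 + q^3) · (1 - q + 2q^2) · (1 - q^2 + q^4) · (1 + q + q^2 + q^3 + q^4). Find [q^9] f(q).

(1 + q + q^3) has coefficients 1,1,0,1 for degrees 0…3.
(1 + q^2 + q^3) has coefficients 1,0,1,1,0,0,0,0,0,0 for degrees 0…9.
Multiplying by (1 - q + 2q^2) gives running coefficients 1,-1,3,0,1,2,0,0,0,0 for degrees 0…9.
Multiplying by (1 - q^2 + q^4) gives running coefficients 1,-1,2,1,-1,1,2,-2,1,2 for degrees 0…9.
Finally multiplying by (1 + q + q^2 + q^3 + q^4), the product of all factors after the first has coefficients 1,0,2,3,2,2,5,1,1,4 for degrees 0…9.
[q^9] = 1·4 + 1·1 + 1·5 = 10.

10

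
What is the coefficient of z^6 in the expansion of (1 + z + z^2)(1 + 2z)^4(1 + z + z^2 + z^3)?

200

(1 + z + z^2) has coefficients 1,1,1 for degrees 0…2.
(1 + 2z)^4 has coefficients 1,8,24,32,16,0,0 for degrees 0…6.
Finally multiplying by (1 + z + z^2 + z^3), the product of all factors after the first has coefficients 1,9,33,65,80,72,48 for degrees 0…6.
[z^6] = 1·48 + 1·72 + 1·80 = 200.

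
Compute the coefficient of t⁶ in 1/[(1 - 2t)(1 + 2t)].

64

Partial fractions give a closed form: a_n = (1/2)·2^n + (1/2)·(-2)^n.
At n = 6: a_6 = 64.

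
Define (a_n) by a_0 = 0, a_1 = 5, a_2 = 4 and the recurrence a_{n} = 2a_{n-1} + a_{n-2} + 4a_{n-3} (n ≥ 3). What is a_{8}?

2974

The ordinary generating function has denominator 1 - 2x - x^2 - 4x^3.
Iterating the recurrence: a_0,…,a_{8} = 0, 5, 4, 13, 50, 129, 360, 1049, 2974.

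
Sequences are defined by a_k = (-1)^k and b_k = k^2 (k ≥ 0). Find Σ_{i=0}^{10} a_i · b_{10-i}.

This is [x^10] in the product of the two ordinary generating functions.
Σ = 1·100 − 1·81 + 1·64 − 1·49 + 1·36 − 1·25 + 1·16 − 1·9 + 1·4 − 1·1 + 1·0 = 55.

55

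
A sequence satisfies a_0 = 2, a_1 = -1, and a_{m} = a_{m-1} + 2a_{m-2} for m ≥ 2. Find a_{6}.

23

The ordinary generating function has denominator 1 - y - 2y^2.
Iterating the recurrence: a_0,…,a_{6} = 2, -1, 3, 1, 7, 9, 23.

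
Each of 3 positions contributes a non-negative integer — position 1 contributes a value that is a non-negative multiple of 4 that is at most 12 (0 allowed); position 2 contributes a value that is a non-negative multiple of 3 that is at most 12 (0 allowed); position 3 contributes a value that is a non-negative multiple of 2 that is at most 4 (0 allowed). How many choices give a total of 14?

4

The generating function for the choices is (1 + x⁴ + x⁸ + x¹²)·(1 + x³ + x⁶ + x⁹ + x¹²)·(1 + x² + x⁴); the count is [x¹⁴].
(1 + x⁴ + x⁸ + x¹²) has coefficients 1,0,0,0,1,0,0,0,1,0,0,0,1 for degrees 0…12.
(1 + x³ + x⁶ + x⁹ + x¹²) has coefficients 1,0,0,1,0,0,1,0,0,1,0,0,1,0,0 for degrees 0…14.
Finally multiplying by (1 + x² + x⁴), the product of all factors after the first has coefficients 1,0,1,1,1,1,1,1,1,1,1,1,1,1,1 for degrees 0…14.
[x¹⁴] = 1·1 + 1·1 + 1·1 + 1·1 = 4.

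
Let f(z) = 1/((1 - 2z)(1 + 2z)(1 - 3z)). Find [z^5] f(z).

The denominator gives the recurrence a_n = 3a_(n−1) + 4a_(n−2) − 12a_(n−3) for n ≥ 3; the numerator fixes a_0 = 1, a_1 = 3, a_2 = 13.
Iterating: 1, 3, 13, 39, 133, 399, so a_5 = 399.

399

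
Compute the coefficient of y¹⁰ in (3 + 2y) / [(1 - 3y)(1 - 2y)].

641347

Partial fractions give a closed form: a_n = (11)·3^n + (-8)·2^n.
At n = 10: a_10 = 641347.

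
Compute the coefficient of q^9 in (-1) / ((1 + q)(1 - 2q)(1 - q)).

-682

Partial fractions give a closed form: a_n = (-1/6)·(-1)^n + (-4/3)·2^n + (1/2)·1^n.
At n = 9: a_9 = -682.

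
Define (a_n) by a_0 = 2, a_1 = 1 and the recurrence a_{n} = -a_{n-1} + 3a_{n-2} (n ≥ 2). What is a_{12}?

The ordinary generating function has denominator 1 + t - 3t^2.
Iterating the recurrence: a_0,…,a_{12} = 2, 1, 5, -2, 17, -23, 74, -143, 365, -794, 1889, -4271, 9938.

9938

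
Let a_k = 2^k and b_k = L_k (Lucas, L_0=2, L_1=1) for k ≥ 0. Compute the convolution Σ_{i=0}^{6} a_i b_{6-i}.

The convolution is the t^6 coefficient of A(t)B(t).
Σ = 1·18 + 2·11 + 4·7 + 8·4 + 16·3 + 32·1 + 64·2 = 308.

308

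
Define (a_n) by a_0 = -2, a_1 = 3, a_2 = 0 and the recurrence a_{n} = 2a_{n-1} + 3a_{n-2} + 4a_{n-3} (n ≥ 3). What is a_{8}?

The ordinary generating function has denominator 1 - 2y - 3y^2 - 4y^3.
Iterating the recurrence: a_0,…,a_{8} = -2, 3, 0, 1, 14, 31, 108, 365, 1178.

1178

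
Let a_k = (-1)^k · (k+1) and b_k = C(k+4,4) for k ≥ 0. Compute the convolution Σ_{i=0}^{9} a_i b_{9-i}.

This is [x^9] in the product of the two ordinary generating functions.
Σ = 1·715 − 2·495 + 3·330 − 4·210 + 5·126 − 6·70 + 7·35 − 8·15 + 9·5 − 10·1 = 245.

245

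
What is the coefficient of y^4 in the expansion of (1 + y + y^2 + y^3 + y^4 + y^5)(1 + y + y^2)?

3

(1 + y + y^2 + y^3 + y^4 + y^5) has coefficients 1,1,1,1,1 for degrees 0…4.
(1 + y + y^2) has coefficients 1,1,1,0,0 for degrees 0…4.
[y^4] = 1·0 + 1·0 + 1·1 + 1·1 + 1·1 = 3.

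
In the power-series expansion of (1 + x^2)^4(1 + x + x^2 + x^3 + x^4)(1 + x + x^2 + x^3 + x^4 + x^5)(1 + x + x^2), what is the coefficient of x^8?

(1 + x^2)^4 has coefficients 1,0,4,0,6,0,4,0,1 for degrees 0…8.
(1 + x + x^2 + x^3 + x^4) has coefficients 1,1,1,1,1,0,0,0,0 for degrees 0…8.
Multiplying by (1 + x + x^2 + x^3 + x^4 + x^5) gives running coefficients 1,2,3,4,5,5,4,3,2 for degrees 0…8.
Finally multiplying by (1 + x + x^2), the product of all factors after the first has coefficients 1,3,6,9,12,14,14,12,9 for degrees 0…8.
[x^8] = 1·9 + 4·14 + 6·12 + 4·6 + 1·1 = 162.

162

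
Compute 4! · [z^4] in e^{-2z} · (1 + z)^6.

-56

The EGF product rule gives c_4 = Σ_{k_1+k_2=4} C(4; k_1,k_2) · ∏ g_i(k_i), where e^{-2z} gives (-2)^k; (1+z)^6 gives the falling factorial (6)_k.
g_1(k) for k = 0…4: 1, -2, 4, -8, 16.
g_2(k) for k = 0…4: 1, 6, 30, 120, 360.
c_4 = Σ_k C(4,k)·g_1(k)·g_2(4−k) = 1·1·360 + 4·(-2)·120 + 6·4·30 + 4·(-8)·6 + 1·16·1 = 360 − 960 + 720 − 192 + 16 = -56.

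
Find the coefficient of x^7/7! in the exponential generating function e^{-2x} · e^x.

The EGF product rule gives c_7 = Σ_{k_1+k_2=7} C(7; k_1,k_2) · ∏ g_i(k_i), where e^{-2x} gives (-2)^k; e^x gives (1)^k.
g_1(k) for k = 0…7: 1, -2, 4, -8, 16, -32, 64, -128.
g_2(k) for k = 0…7: 1, 1, 1, 1, 1, 1, 1, 1.
c_7 = Σ_k C(7,k)·g_1(k)·g_2(7−k) = 1·1·1 + 7·(-2)·1 + 21·4·1 + 35·(-8)·1 + 35·16·1 + 21·(-32)·1 + 7·64·1 + 1·(-128)·1 = 1 − 14 + 84 − 280 + 560 − 672 + 448 − 128 = -1.

-1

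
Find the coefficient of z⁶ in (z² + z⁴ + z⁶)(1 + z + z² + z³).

2

(z² + z⁴ + z⁶) has coefficients 0,0,1,0,1,0,1 for degrees 0…6.
(1 + z + z² + z³) has coefficients 1,1,1,1,0,0,0 for degrees 0…6.
[z⁶] = 1·0 + 1·1 + 1·1 = 2.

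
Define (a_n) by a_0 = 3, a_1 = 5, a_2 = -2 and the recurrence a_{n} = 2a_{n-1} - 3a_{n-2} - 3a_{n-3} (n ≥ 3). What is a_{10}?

-6662

The ordinary generating function has denominator 1 - 2z + 3z^2 + 3z^3.
Iterating the recurrence: a_0,…,a_{10} = 3, 5, -2, -28, -65, -40, 199, 713, 949, -838, -6662.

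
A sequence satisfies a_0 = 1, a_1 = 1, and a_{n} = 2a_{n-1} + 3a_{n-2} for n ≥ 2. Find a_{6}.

The ordinary generating function has denominator 1 - 2z - 3z^2.
Iterating the recurrence: a_0,…,a_{6} = 1, 1, 5, 13, 41, 121, 365.

365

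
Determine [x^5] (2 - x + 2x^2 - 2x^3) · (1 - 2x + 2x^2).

-4

(2 - x + 2x^2 - 2x^3) has coefficients 2,-1,2,-2 for degrees 0…3.
(1 - 2x + 2x^2) has coefficients 1,-2,2,0,0,0 for degrees 0…5.
[x^5] = 2·0 − 1·0 + 2·0 − 2·2 = -4.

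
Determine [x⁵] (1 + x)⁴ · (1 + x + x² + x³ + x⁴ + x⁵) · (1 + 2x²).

(1 + x)⁴ has coefficients 1,4,6,4,1 for degrees 0…4.
(1 + x + x² + x³ + x⁴ + x⁵) has coefficients 1,1,1,1,1,1 for degrees 0…5.
Finally multiplying by (1 + 2x²), the product of all factors after the first has coefficients 1,1,3,3,3,3 for degrees 0…5.
[x⁵] = 1·3 + 4·3 + 6·3 + 4·3 + 1·1 = 46.

46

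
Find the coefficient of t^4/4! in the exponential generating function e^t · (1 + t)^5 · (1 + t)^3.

3393

The EGF product rule gives c_4 = Σ_{k_1+k_2+k_3=4} C(4; k_1,k_2,k_3) · ∏ g_i(k_i), where e^t gives (1)^k; (1+t)^5 gives the falling factorial (5)_k; (1+t)^3 gives the falling factorial (3)_k.
g_1(k) for k = 0…4: 1, 1, 1, 1, 1.
g_2(k) for k = 0…4: 1, 5, 20, 60, 120.
g_3(k) for k = 0…4: 1, 3, 6, 6, 0.
First combine the last two factors: h(k) = Σ_j C(k,j)·g_2(j)·g_3(k−j) for k = 0…4: 1, 8, 56, 336, 1680.
c_4 = Σ_k C(4,k)·g_1(k)·h(4−k) = 1·1·1680 + 4·1·336 + 6·1·56 + 4·1·8 + 1·1·1 = 1680 + 1344 + 336 + 32 + 1 = 3393.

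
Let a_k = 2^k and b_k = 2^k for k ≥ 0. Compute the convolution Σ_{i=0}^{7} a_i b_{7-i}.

1024

Write out a_i and b_{7-i} for i = 0,…,7 and sum the products.
Σ = 1·128 + 2·64 + 4·32 + 8·16 + 16·8 + 32·4 + 64·2 + 128·1 = 1024.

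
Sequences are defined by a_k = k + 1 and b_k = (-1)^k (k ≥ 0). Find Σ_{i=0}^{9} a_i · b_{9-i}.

5

Write out a_i and b_{9-i} for i = 0,…,9 and sum the products.
Σ = 1·(-1) + 2·1 + 3·(-1) + 4·1 + 5·(-1) + 6·1 + 7·(-1) + 8·1 + 9·(-1) + 10·1 = 5.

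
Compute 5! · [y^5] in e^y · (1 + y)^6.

The EGF product rule gives c_5 = Σ_{k_1+k_2=5} C(5; k_1,k_2) · ∏ g_i(k_i), where e^y gives (1)^k; (1+y)^6 gives the falling factorial (6)_k.
g_1(k) for k = 0…5: 1, 1, 1, 1, 1, 1.
g_2(k) for k = 0…5: 1, 6, 30, 120, 360, 720.
c_5 = Σ_k C(5,k)·g_1(k)·g_2(5−k) = 1·1·720 + 5·1·360 + 10·1·120 + 10·1·30 + 5·1·6 + 1·1·1 = 720 + 1800 + 1200 + 300 + 30 + 1 = 4051.

4051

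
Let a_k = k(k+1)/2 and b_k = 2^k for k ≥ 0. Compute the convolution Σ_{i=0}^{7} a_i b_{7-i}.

466

Write out a_i and b_{7-i} for i = 0,…,7 and sum the products.
Σ = 0·128 + 1·64 + 3·32 + 6·16 + 10·8 + 15·4 + 21·2 + 28·1 = 466.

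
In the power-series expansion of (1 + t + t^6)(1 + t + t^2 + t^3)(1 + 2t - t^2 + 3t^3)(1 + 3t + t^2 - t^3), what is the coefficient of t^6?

(1 + t + t^6) has coefficients 1,1,0,0,0,0,1 for degrees 0…6.
(1 + t + t^2 + t^3) has coefficients 1,1,1,1,0,0,0 for degrees 0…6.
Multiplying by (1 + 2t - t^2 + 3t^3) gives running coefficients 1,3,2,5,4,2,3 for degrees 0…6.
Finally multiplying by (1 + 3t + t^2 - t^3), the product of all factors after the first has coefficients 1,6,12,13,18,17,8 for degrees 0…6.
[t^6] = 1·8 + 1·17 + 1·1 = 26.

26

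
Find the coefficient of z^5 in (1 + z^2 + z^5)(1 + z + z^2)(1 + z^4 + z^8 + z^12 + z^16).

2

(1 + z^2 + z^5) has coefficients 1,0,1,0,0,1 for degrees 0…5.
(1 + z + z^2) has coefficients 1,1,1,0,0,0 for degrees 0…5.
Finally multiplying by (1 + z^4 + z^8 + z^12 + z^16), the product of all factors after the first has coefficients 1,1,1,0,1,1 for degrees 0…5.
[z^5] = 1·1 + 1·0 + 1·1 = 2.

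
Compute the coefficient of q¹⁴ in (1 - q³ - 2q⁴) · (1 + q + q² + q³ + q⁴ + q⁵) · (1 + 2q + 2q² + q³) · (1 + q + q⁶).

-17

(1 - q³ - 2q⁴) has coefficients 1,0,0,-1,-2 for degrees 0…4.
(1 + q + q² + q³ + q⁴ + q⁵) has coefficients 1,1,1,1,1,1,0,0,0,0,0,0,0,0,0 for degrees 0…14.
Multiplying by (1 + 2q + 2q² + q³) gives running coefficients 1,3,5,6,6,6,5,3,1,0,0,0,0,0,0 for degrees 0…14.
Finally multiplying by (1 + q + q⁶), the product of all factors after the first has coefficients 1,4,8,11,12,12,12,11,9,7,6,6,5,3,1 for degrees 0…14.
[q¹⁴] = 1·1 − 1·6 − 2·6 = -17.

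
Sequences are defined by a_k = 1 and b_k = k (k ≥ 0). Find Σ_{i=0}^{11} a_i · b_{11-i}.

Write out a_i and b_{11-i} for i = 0,…,11 and sum the products.
Σ = 1·11 + 1·10 + 1·9 + 1·8 + 1·7 + 1·6 + 1·5 + 1·4 + 1·3 + 1·2 + 1·1 + 1·0 = 66.

66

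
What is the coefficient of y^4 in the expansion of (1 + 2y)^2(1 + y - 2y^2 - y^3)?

-12

(1 + 2y)^2 has coefficients 1,4,4 for degrees 0…2.
(1 + y - 2y^2 - y^3) has coefficients 1,1,-2,-1,0 for degrees 0…4.
[y^4] = 1·0 + 4·(-1) + 4·(-2) = -12.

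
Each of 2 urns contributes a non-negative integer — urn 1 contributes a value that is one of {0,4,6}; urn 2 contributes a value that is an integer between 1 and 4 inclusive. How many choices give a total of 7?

The generating function for the choices is (1 + q^4 + q^6)·(q + q^2 + q^3 + q^4); the count is [q^7].
(1 + q^4 + q^6) has coefficients 1,0,0,0,1,0,1 for degrees 0…6.
(q + q^2 + q^3 + q^4) has coefficients 0,1,1,1,1,0,0,0 for degrees 0…7.
[q^7] = 1·0 + 1·1 + 1·1 = 2.

2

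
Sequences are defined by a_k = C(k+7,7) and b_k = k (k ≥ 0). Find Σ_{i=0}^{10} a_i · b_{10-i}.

48620

The convolution is the t^10 coefficient of A(t)B(t).
Σ = 1·10 + 8·9 + 36·8 + 120·7 + 330·6 + 792·5 + 1716·4 + 3432·3 + 6435·2 + 11440·1 + 19448·0 = 48620.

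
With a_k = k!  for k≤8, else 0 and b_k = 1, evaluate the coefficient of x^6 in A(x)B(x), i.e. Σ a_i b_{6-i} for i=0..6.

874

Write out a_i and b_{6-i} for i = 0,…,6 and sum the products.
Σ = 1·1 + 1·1 + 2·1 + 6·1 + 24·1 + 120·1 + 720·1 = 874.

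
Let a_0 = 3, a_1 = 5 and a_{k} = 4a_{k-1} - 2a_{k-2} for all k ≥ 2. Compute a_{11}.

The ordinary generating function has denominator 1 - 4y + 2y^2.
Iterating the recurrence: a_0,…,a_{11} = 3, 5, 14, 46, 156, 532, 1816, 6200, 21168, 72272, 246752, 842464.

842464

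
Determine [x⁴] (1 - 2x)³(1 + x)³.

(1 - 2x)³ has coefficients 1,-6,12,-8 for degrees 0…3.
(1 + x)³ has coefficients 1,3,3,1,0 for degrees 0…4.
[x⁴] = 1·0 − 6·1 + 12·3 − 8·3 = 6.

6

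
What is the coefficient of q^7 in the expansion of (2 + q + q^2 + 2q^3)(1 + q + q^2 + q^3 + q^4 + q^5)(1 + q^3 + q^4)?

15

(2 + q + q^2 + 2q^3) has coefficients 2,1,1,2 for degrees 0…3.
(1 + q + q^2 + q^3 + q^4 + q^5) has coefficients 1,1,1,1,1,1,0,0 for degrees 0…7.
Finally multiplying by (1 + q^3 + q^4), the product of all factors after the first has coefficients 1,1,1,2,3,3,2,2 for degrees 0…7.
[q^7] = 2·2 + 1·2 + 1·3 + 2·3 = 15.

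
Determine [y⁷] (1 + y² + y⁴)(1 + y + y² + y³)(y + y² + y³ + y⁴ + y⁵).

9

(1 + y² + y⁴) has coefficients 1,0,1,0,1 for degrees 0…4.
(1 + y + y² + y³) has coefficients 1,1,1,1,0,0,0,0 for degrees 0…7.
Finally multiplying by (y + y² + y³ + y⁴ + y⁵), the product of all factors after the first has coefficients 0,1,2,3,4,4,3,2 for degrees 0…7.
[y⁷] = 1·2 + 1·4 + 1·3 = 9.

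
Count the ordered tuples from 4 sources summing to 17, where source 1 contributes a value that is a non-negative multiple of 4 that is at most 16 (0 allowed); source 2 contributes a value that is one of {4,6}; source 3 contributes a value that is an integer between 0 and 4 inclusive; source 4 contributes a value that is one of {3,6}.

5

The generating function for the choices is (1 + q^4 + q^8 + q^12 + q^16)·(q^4 + q^6)·(1 + q + q^2 + q^3 + q^4)·(q^3 + q^6); the count is [q^17].
(1 + q^4 + q^8 + q^12 + q^16) has coefficients 1,0,0,0,1,0,0,0,1,0,0,0,1,0,0,0,1 for degrees 0…16.
(q^4 + q^6) has coefficients 0,0,0,0,1,0,1,0,0,0,0,0,0,0,0,0,0,0 for degrees 0…17.
Multiplying by (1 + q + q^2 + q^3 + q^4) gives running coefficients 0,0,0,0,1,1,2,2,2,1,1,0,0,0,0,0,0,0 for degrees 0…17.
Finally multiplying by (q^3 + q^6), the product of all factors after the first has coefficients 0,0,0,0,0,0,0,1,1,2,3,3,3,3,2,1,1,0 for degrees 0…17.
[q^17] = 1·0 + 1·3 + 1·2 + 1·0 + 1·0 = 5.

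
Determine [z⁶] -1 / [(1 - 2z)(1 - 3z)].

Partial fractions give a closed form: a_n = (2)·2^n + (-3)·3^n.
At n = 6: a_6 = -2059.

-2059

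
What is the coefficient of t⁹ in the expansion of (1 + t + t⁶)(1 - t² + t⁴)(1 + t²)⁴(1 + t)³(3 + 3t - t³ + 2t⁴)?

(1 + t + t⁶) has coefficients 1,1,0,0,0,0,1 for degrees 0…6.
(1 - t² + t⁴) has coefficients 1,0,-1,0,1,0,0,0,0,0 for degrees 0…9.
Multiplying by (1 + t²)⁴ gives running coefficients 1,0,3,0,3,0,2,0,3,0 for degrees 0…9.
Multiplying by (1 + t)³ gives running coefficients 1,3,6,10,12,12,11,9,9,11 for degrees 0…9.
Finally multiplying by (3 + 3t - t³ + 2t⁴), the product of all factors after the first has coefficients 3,12,27,47,65,72,71,68,66,73 for degrees 0…9.
[t⁹] = 1·73 + 1·66 + 1·47 = 186.

186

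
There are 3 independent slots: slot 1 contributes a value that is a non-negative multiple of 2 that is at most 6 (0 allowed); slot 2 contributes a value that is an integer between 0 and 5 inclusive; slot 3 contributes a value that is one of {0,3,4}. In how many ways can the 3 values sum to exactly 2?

The generating function for the choices is (1 + y^2 + y^4 + y^6)·(1 + y + y^2 + y^3 + y^4 + y^5)·(1 + y^3 + y^4); the count is [y^2].
(1 + y^2 + y^4 + y^6) has coefficients 1,0,1 for degrees 0…2.
(1 + y + y^2 + y^3 + y^4 + y^5) has coefficients 1,1,1 for degrees 0…2.
Finally multiplying by (1 + y^3 + y^4), the product of all factors after the first has coefficients 1,1,1 for degrees 0…2.
[y^2] = 1·1 + 1·1 = 2.

2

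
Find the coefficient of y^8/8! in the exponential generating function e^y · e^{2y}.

6561

The EGF product rule gives c_8 = Σ_{k_1+k_2=8} C(8; k_1,k_2) · ∏ g_i(k_i), where e^y gives (1)^k; e^{2y} gives (2)^k.
g_1(k) for k = 0…8: 1, 1, 1, 1, 1, 1, 1, 1, 1.
g_2(k) for k = 0…8: 1, 2, 4, 8, 16, 32, 64, 128, 256.
c_8 = Σ_k C(8,k)·g_1(k)·g_2(8−k) = 1·1·256 + 8·1·128 + 28·1·64 + 56·1·32 + 70·1·16 + 56·1·8 + 28·1·4 + 8·1·2 + 1·1·1 = 256 + 1024 + 1792 + 1792 + 1120 + 448 + 112 + 16 + 1 = 6561.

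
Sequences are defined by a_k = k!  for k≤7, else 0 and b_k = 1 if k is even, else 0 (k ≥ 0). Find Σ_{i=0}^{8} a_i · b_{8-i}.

747

Write out a_i and b_{8-i} for i = 0,…,8 and sum the products.
Σ = 1·1 + 1·0 + 2·1 + 6·0 + 24·1 + 120·0 + 720·1 + 5040·0 + 0·1 = 747.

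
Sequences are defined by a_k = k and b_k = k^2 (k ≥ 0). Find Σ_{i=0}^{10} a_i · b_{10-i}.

825

The convolution is the x^10 coefficient of A(x)B(x).
Σ = 0·100 + 1·81 + 2·64 + 3·49 + 4·36 + 5·25 + 6·16 + 7·9 + 8·4 + 9·1 + 10·0 = 825.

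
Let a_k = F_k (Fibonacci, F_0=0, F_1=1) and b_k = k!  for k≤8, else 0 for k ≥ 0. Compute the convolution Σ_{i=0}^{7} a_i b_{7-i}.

937

This is [x^7] in the product of the two ordinary generating functions.
Σ = 0·5040 + 1·720 + 1·120 + 2·24 + 3·6 + 5·2 + 8·1 + 13·1 = 937.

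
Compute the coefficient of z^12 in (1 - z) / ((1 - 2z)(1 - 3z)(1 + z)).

The denominator gives the recurrence a_n = 4a_(n−1) − a_(n−2) − 6a_(n−3) for n ≥ 3; the numerator fixes a_0 = 1, a_1 = 3, a_2 = 11.
Iterating: 1, 3, 11, 35, 111, 343, 1051, 3195, 9671, 29183, 87891, 264355, 794431, so a_12 = 794431.

794431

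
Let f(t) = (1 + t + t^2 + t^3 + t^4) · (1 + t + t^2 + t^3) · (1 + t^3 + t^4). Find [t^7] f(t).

(1 + t + t^2 + t^3 + t^4) has coefficients 1,1,1,1,1 for degrees 0…4.
(1 + t + t^2 + t^3) has coefficients 1,1,1,1,0,0,0,0 for degrees 0…7.
Finally multiplying by (1 + t^3 + t^4), the product of all factors after the first has coefficients 1,1,1,2,2,2,2,1 for degrees 0…7.
[t^7] = 1·1 + 1·2 + 1·2 + 1·2 + 1·2 = 9.

9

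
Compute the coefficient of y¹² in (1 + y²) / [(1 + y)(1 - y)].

The denominator gives the recurrence a_n = a_(n−2) for n ≥ 3; the numerator fixes a_0 = 1, a_1 = 0, a_2 = 2.
Iterating: 1, 0, 2, 0, 2, 0, 2, 0, 2, 0, 2, 0, 2, so a_12 = 2.

2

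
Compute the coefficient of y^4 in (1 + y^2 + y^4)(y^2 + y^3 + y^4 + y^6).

2

(1 + y^2 + y^4) has coefficients 1,0,1,0,1 for degrees 0…4.
(y^2 + y^3 + y^4 + y^6) has coefficients 0,0,1,1,1 for degrees 0…4.
[y^4] = 1·1 + 1·1 + 1·0 = 2.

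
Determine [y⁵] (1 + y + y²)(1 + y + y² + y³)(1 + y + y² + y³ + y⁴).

(1 + y + y²) has coefficients 1,1,1 for degrees 0…2.
(1 + y + y² + y³) has coefficients 1,1,1,1,0,0 for degrees 0…5.
Finally multiplying by (1 + y + y² + y³ + y⁴), the product of all factors after the first has coefficients 1,2,3,4,4,3 for degrees 0…5.
[y⁵] = 1·3 + 1·4 + 1·4 = 11.

11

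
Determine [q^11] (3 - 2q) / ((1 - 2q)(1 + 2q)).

The denominator gives the recurrence a_n = 4a_(n−2) for n ≥ 3; the numerator fixes a_0 = 3, a_1 = -2, a_2 = 12.
Iterating: 3, -2, 12, -8, 48, -32, 192, -128, 768, -512, 3072, -2048, so a_11 = -2048.

-2048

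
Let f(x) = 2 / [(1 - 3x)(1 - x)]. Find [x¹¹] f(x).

531440

Partial fractions give a closed form: a_n = (3)·3^n + (-1)·1^n.
At n = 11: a_11 = 531440.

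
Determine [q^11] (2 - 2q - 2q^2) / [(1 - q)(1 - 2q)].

2050

The denominator gives the recurrence a_n = 3a_(n−1) − 2a_(n−2) for n ≥ 3; the numerator fixes a_0 = 2, a_1 = 4, a_2 = 6.
Iterating: 2, 4, 6, 10, 18, 34, 66, 130, 258, 514, 1026, 2050, so a_11 = 2050.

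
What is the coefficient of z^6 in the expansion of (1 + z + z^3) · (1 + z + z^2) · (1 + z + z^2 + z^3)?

(1 + z + z^3) has coefficients 1,1,0,1 for degrees 0…3.
(1 + z + z^2) has coefficients 1,1,1,0,0,0,0 for degrees 0…6.
Finally multiplying by (1 + z + z^2 + z^3), the product of all factors after the first has coefficients 1,2,3,3,2,1,0 for degrees 0…6.
[z^6] = 1·0 + 1·1 + 1·3 = 4.

4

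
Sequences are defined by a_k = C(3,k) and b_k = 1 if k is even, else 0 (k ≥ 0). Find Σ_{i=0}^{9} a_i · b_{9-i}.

4

Write out a_i and b_{9-i} for i = 0,…,9 and sum the products.
Σ = 1·0 + 3·1 + 3·0 + 1·1 + 0·0 + 0·1 + 0·0 + 0·1 + 0·0 + 0·1 = 4.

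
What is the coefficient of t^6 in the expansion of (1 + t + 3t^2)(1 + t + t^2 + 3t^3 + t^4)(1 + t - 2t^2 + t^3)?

(1 + t + 3t^2) has coefficients 1,1,3 for degrees 0…2.
(1 + t + t^2 + 3t^3 + t^4) has coefficients 1,1,1,3,1,0,0 for degrees 0…6.
Finally multiplying by (1 + t - 2t^2 + t^3), the product of all factors after the first has coefficients 1,2,0,3,3,-4,1 for degrees 0…6.
[t^6] = 1·1 + 1·(-4) + 3·3 = 6.

6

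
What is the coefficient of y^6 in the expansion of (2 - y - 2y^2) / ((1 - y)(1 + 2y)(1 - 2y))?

107

Partial fractions give a closed form: a_n = (1/3)·1^n + (2/3)·(-2)^n + (1)·2^n.
At n = 6: a_6 = 107.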